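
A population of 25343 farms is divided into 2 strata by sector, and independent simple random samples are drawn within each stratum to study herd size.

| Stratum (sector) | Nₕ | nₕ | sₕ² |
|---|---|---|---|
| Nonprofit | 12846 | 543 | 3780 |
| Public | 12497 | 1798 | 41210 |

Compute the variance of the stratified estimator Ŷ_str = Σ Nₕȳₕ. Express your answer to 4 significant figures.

Var(Ŷ_str) = Σₕ Nₕ²(1 − fₕ)sₕ²/nₕ.
Nonprofit: 12846²·(1 − 543/12846)·3780/543 = 1.1001982 × 10^9.
Public: 12497²·(1 − 1798/12497)·41210/1798 = 3.0645159 × 10^9.
Sum = 4.1647141 × 10^9.

4.165 × 10^9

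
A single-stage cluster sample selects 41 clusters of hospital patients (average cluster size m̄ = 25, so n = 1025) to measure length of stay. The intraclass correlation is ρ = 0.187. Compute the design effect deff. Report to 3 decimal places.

5.488

deff = 1 + (25 − 1)·0.187 = 1 + 4.488 = 5.488.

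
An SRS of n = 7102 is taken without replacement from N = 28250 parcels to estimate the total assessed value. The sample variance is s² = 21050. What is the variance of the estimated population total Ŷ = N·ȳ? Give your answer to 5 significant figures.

Var(Ŷ) = N²·Var(ȳ) = N²·(1 − n/N)·s²/n.
f = 7102/28250 = 0.25139823; Var(ȳ) = 0.74860177·21050/7102 = 2.2188211.
Var(Ŷ) = 28250² · 2.2188211 = 1.7707579 × 10^9.

1.7708 × 10^9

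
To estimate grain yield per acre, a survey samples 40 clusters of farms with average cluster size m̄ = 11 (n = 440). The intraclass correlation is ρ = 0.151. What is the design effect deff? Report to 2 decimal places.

deff = 1 + (11 − 1)·0.151 = 1 + 1.51 = 2.51.

2.51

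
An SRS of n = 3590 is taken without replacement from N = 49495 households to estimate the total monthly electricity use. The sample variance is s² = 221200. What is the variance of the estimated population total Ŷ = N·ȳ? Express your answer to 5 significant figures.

1.3999 × 10^11

Var(Ŷ) = N²·Var(ȳ) = N²·(1 − n/N)·s²/n.
f = 3590/49495 = 0.07253258; Var(ȳ) = 0.92746742·221200/3590 = 57.146461.
Var(Ŷ) = 49495² · 57.146461 = 1.3999483 × 10^11.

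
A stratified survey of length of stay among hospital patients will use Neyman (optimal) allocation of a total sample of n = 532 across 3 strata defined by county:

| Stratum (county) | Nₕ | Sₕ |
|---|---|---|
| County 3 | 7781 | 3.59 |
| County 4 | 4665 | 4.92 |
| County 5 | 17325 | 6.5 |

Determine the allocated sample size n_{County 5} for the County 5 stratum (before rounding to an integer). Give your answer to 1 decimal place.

366.4

Neyman allocation: nₕ = n·NₕSₕ / Σⱼ NⱼSⱼ.
Σ NⱼSⱼ = 7781·3.59 + 4665·4.92 + 17325·6.5 = 163498.09.
n_{County 5} = 532·17325·6.5 / 163498.09 = 366.4.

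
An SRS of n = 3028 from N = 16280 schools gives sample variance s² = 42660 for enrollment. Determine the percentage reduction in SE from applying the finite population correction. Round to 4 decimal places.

f = n/N = 3028/16280 = 0.18599509.
SE_no-fpc = √(s²/n) = 3.753466; SE_fpc = √((1−f)s²/n) = 3.3864604.
Ratio = √(1−f) = 0.90222221. Reduction = 100·(1 − 0.90222221) = 9.7778%.

9.7778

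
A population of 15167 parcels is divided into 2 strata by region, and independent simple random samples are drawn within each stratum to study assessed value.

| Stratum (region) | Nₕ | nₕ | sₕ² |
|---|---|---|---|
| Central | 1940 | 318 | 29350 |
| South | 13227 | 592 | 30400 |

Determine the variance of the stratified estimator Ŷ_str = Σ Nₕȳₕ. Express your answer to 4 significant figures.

Var(Ŷ_str) = Σₕ Nₕ²(1 − fₕ)sₕ²/nₕ.
Central: 1940²·(1 − 318/1940)·29350/318 = 2.9042471 × 10^8.
South: 13227²·(1 − 592/13227)·30400/592 = 8.5819993 × 10^9.
Sum = 8.872424 × 10^9.

8.872 × 10^9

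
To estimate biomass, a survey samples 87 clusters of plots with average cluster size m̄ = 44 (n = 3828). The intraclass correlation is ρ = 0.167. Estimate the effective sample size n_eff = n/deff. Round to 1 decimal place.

467.9

deff = 1 + (44 − 1)·0.167 = 1 + 7.181 = 8.181.
n_eff = 3828 / 8.181 = 467.9.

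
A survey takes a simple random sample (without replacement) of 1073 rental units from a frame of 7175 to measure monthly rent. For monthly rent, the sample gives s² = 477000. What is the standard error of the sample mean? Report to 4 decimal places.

Under SRS without replacement, Var(ȳ) = (1 − f)·s²/n with f = n/N = 1073/7175 = 0.14954704.
Var(ȳ) = (1 − 0.14954704)·477000/1073 = 0.85045296·444.548 = 378.06716.
SE(ȳ) = √(378.06716) = 19.4439.

19.4439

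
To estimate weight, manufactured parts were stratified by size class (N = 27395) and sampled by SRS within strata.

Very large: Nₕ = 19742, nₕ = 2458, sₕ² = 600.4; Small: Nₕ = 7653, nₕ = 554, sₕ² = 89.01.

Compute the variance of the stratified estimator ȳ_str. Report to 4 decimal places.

0.1227

Var(ȳ_str) = Σₕ Wₕ²(1 − fₕ)sₕ²/nₕ with Wₕ = Nₕ/N, N = 27395.
Very large: Wₕ = 0.72064245; term = 0.72064245²·(1 − 0.12450613)·600.4/2458 = 0.11105845.
Small: Wₕ = 0.27935755; term = 0.27935755²·(1 − 0.07238991)·89.01/554 = 0.011630953.
Sum = 0.1226894.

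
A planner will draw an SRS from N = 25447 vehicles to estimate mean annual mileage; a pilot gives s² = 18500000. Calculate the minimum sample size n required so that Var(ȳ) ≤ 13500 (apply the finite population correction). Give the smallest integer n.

1301

Without fpc, n₀ = s²/D = 18500000/13500 = 1370.3704.
With fpc, (1 − n/N)·s²/n ≤ D requires n ≥ n₀/(1 + n₀/N) = 1370.3704/(1 + 1370.3704/25447) = 1300.3443.
Rounding up, n = 1301.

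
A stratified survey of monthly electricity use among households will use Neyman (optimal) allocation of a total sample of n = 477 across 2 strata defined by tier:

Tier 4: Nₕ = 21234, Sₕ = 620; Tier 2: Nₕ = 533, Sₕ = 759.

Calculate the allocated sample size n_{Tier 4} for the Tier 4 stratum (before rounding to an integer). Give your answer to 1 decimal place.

462.8

Neyman allocation: nₕ = n·NₕSₕ / Σⱼ NⱼSⱼ.
Σ NⱼSⱼ = 21234·620 + 533·759 = 1.3569627 × 10^7.
n_{Tier 4} = 477·21234·620 / (1.3569627 × 10^7) = 462.8.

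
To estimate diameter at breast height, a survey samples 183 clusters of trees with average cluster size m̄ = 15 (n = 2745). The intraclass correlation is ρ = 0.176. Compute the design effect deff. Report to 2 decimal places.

3.46

deff = 1 + (15 − 1)·0.176 = 1 + 2.464 = 3.464.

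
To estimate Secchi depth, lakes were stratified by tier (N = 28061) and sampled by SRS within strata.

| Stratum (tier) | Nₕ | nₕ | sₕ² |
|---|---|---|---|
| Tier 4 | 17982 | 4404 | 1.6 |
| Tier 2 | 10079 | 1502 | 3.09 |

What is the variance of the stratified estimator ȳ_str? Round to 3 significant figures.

Var(ȳ_str) = Σₕ Wₕ²(1 − fₕ)sₕ²/nₕ with Wₕ = Nₕ/N, N = 28061.
Tier 4: Wₕ = 0.64081822; term = 0.64081822²·(1 − 0.24491158)·1.6/4404 = 1.1265233 × 10^-4.
Tier 2: Wₕ = 0.35918178; term = 0.35918178²·(1 − 0.14902272)·3.09/1502 = 2.2585781 × 10^-4.
Sum = 3.3851014 × 10^-4.

3.39 × 10^-4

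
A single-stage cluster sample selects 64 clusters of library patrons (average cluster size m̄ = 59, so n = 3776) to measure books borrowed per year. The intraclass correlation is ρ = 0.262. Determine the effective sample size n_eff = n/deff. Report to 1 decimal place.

233.1

deff = 1 + (59 − 1)·0.262 = 1 + 15.196 = 16.196.
n_eff = 3776 / 16.196 = 233.1.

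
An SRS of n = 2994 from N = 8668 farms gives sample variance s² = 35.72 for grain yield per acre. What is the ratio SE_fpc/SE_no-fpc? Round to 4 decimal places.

0.8091

f = n/N = 2994/8668 = 0.34540840.
SE_no-fpc = √(s²/n) = 0.10922696; SE_fpc = √((1−f)s²/n) = 0.088372073.
Ratio = √(1−f) = 0.80906835.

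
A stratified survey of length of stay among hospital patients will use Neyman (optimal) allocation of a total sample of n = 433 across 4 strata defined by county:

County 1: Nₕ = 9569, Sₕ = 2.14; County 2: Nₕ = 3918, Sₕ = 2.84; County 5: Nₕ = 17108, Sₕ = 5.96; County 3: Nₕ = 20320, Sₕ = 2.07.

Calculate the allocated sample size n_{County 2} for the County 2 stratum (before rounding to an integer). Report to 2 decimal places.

Neyman allocation: nₕ = n·NₕSₕ / Σⱼ NⱼSⱼ.
Σ NⱼSⱼ = 9569·2.14 + 3918·2.84 + 17108·5.96 + 20320·2.07 = 175630.86.
n_{County 2} = 433·3918·2.84 / 175630.86 = 27.43.

27.43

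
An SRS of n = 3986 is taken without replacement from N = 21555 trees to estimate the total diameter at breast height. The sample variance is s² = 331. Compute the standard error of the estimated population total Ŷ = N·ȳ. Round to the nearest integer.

5608

Var(Ŷ) = N²·Var(ȳ) = N²·(1 − n/N)·s²/n.
f = 3986/21555 = 0.18492229; Var(ȳ) = 0.81507771·331/3986 = 0.067684576.
Var(Ŷ) = 21555² · 0.067684576 = 3.1447474 × 10^7.
SE(Ŷ) = √(3.1447474 × 10^7) = 5608.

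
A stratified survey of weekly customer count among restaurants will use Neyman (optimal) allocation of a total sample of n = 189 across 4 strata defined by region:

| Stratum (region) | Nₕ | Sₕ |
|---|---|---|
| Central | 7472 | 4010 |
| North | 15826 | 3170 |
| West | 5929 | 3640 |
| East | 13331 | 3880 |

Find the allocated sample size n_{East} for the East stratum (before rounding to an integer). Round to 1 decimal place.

Neyman allocation: nₕ = n·NₕSₕ / Σⱼ NⱼSⱼ.
Σ NⱼSⱼ = 7472·4010 + 15826·3170 + 5929·3640 + 13331·3880 = 1.5343698 × 10^8.
n_{East} = 189·13331·3880 / (1.5343698 × 10^8) = 63.7.

63.7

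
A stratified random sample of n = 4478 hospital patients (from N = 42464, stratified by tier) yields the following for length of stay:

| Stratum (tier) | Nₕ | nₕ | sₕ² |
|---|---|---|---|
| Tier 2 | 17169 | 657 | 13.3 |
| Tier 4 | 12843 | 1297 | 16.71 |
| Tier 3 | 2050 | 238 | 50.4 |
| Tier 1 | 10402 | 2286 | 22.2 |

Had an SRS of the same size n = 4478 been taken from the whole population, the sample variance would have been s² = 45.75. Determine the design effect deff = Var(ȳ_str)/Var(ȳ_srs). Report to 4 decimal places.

0.5616

Var(ȳ_str) = Σ Wₕ²(1−fₕ)sₕ²/nₕ with Wₕ = Nₕ/42464:
  Tier 2: (17169/42464)²·(1−657/17169)·13.3/657 = 0.003182652
  Tier 4: (12843/42464)²·(1−1297/12843)·16.71/1297 = 0.0010594799
  Tier 3: (2050/42464)²·(1−238/2050)·50.4/238 = 4.3623834 × 10^-4
  Tier 1: (10402/42464)²·(1−2286/10402)·22.2/2286 = 4.5466742 × 10^-4
  → Var(ȳ_str) = 0.0051330377.
Var(ȳ_srs) = (1 − 4478/42464)·45.75/4478 = 0.0091392314.
deff = 0.0051330377 / 0.0091392314 = 0.5616.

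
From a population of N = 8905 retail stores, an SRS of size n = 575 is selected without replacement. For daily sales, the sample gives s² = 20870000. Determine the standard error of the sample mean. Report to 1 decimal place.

Under SRS without replacement, Var(ȳ) = (1 − f)·s²/n with f = n/N = 575/8905 = 0.06457047.
Var(ȳ) = (1 − 0.06457047)·20870000/575 = 0.93542953·36295.652 = 33952.025.
SE(ȳ) = √(33952.025) = 184.3.

184.3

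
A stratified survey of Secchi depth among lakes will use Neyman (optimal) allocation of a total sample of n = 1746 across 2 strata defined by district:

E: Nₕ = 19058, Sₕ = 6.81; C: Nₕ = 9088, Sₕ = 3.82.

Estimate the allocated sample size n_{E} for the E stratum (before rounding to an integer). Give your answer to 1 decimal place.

1377.5

Neyman allocation: nₕ = n·NₕSₕ / Σⱼ NⱼSⱼ.
Σ NⱼSⱼ = 19058·6.81 + 9088·3.82 = 164501.14.
n_{E} = 1746·19058·6.81 / 164501.14 = 1377.5.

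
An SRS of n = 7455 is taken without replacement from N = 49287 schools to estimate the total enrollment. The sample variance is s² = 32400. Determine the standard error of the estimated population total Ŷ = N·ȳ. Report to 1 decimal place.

Var(Ŷ) = N²·Var(ȳ) = N²·(1 − n/N)·s²/n.
f = 7455/49287 = 0.15125692; Var(ȳ) = 0.84874308·32400/7455 = 3.6887023.
Var(Ŷ) = 49287² · 3.6887023 = 8.9606265 × 10^9.
SE(Ŷ) = √(8.9606265 × 10^9) = 94660.6.

94660.6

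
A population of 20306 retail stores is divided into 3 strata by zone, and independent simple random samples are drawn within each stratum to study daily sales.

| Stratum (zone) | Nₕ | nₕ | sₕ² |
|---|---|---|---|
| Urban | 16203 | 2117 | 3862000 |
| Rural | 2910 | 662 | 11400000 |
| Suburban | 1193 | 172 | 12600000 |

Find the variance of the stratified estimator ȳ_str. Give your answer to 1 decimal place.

Var(ȳ_str) = Σₕ Wₕ²(1 − fₕ)sₕ²/nₕ with Wₕ = Nₕ/N, N = 20306.
Urban: Wₕ = 0.79794150; term = 0.79794150²·(1 − 0.13065482)·3862000/2117 = 1009.7777.
Rural: Wₕ = 0.14330740; term = 0.14330740²·(1 − 0.22749141)·11400000/662 = 273.20421.
Suburban: Wₕ = 0.05875111; term = 0.05875111²·(1 − 0.14417435)·12600000/172 = 216.40113.
Sum = 1499.383.

1499.4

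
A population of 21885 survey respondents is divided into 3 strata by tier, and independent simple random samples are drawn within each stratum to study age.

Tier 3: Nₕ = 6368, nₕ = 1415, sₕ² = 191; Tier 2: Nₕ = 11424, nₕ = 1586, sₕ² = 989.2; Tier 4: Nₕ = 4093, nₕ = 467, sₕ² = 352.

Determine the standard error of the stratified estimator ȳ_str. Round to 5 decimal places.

0.42261

Var(ȳ_str) = Σₕ Wₕ²(1 − fₕ)sₕ²/nₕ with Wₕ = Nₕ/N, N = 21885.
Tier 3: Wₕ = 0.29097555; term = 0.29097555²·(1 − 0.22220477)·191/1415 = 0.0088890471.
Tier 2: Wₕ = 0.52200137; term = 0.52200137²·(1 − 0.13883053)·989.2/1586 = 0.14635678.
Tier 4: Wₕ = 0.18702308; term = 0.18702308²·(1 − 0.11409724)·352/467 = 0.023356202.
Sum = 0.17860203.
SE = √(0.17860203) = 0.42261.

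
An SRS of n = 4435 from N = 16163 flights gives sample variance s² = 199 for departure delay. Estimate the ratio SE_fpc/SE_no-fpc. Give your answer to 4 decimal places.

f = n/N = 4435/16163 = 0.27439213.
SE_no-fpc = √(s²/n) = 0.21182622; SE_fpc = √((1−f)s²/n) = 0.18043913.
Ratio = √(1−f) = 0.85182620.

0.8518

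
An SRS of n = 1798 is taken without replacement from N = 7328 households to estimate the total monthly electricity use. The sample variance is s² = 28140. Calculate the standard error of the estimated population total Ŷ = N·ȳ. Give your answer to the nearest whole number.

25184

Var(Ŷ) = N²·Var(ȳ) = N²·(1 − n/N)·s²/n.
f = 1798/7328 = 0.24536026; Var(ȳ) = 0.75463974·28140/1798 = 11.810658.
Var(Ŷ) = 7328² · 11.810658 = 6.3422742 × 10^8.
SE(Ŷ) = √(6.3422742 × 10^8) = 25184.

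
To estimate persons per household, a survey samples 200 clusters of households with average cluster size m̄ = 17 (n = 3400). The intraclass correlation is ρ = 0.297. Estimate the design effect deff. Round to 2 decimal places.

deff = 1 + (17 − 1)·0.297 = 1 + 4.752 = 5.752.

5.75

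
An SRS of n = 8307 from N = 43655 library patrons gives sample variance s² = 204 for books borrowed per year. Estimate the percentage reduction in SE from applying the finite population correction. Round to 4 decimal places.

10.0160

f = n/N = 8307/43655 = 0.19028748.
SE_no-fpc = √(s²/n) = 0.15670865; SE_fpc = √((1−f)s²/n) = 0.14101276.
Ratio = √(1−f) = 0.89984027. Reduction = 100·(1 − 0.89984027) = 10.0160%.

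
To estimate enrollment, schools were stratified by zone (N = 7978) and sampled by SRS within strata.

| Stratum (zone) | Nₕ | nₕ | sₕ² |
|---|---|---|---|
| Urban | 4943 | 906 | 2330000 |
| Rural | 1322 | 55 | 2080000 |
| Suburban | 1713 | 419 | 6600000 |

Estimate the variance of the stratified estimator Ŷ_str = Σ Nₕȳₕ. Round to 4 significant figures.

1.496 × 10^11

Var(Ŷ_str) = Σₕ Nₕ²(1 − fₕ)sₕ²/nₕ.
Urban: 4943²·(1 − 906/4943)·2330000/906 = 5.131887 × 10^10.
Rural: 1322²·(1 − 55/1322)·2080000/55 = 6.3344471 × 10^10.
Suburban: 1713²·(1 − 419/1713)·6600000/419 = 3.4915764 × 10^10.
Sum = 1.4957911 × 10^11.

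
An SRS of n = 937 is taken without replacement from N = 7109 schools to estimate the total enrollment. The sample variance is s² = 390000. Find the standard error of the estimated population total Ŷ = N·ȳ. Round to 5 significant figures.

135140

Var(Ŷ) = N²·Var(ȳ) = N²·(1 − n/N)·s²/n.
f = 937/7109 = 0.13180475; Var(ȳ) = 0.86819525·390000/937 = 361.36195.
Var(Ŷ) = 7109² · 361.36195 = 1.8262467 × 10^10.
SE(Ŷ) = √(1.8262467 × 10^10) = 135140.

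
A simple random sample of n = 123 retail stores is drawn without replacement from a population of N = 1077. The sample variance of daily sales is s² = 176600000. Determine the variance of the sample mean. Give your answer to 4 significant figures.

1.272 × 10^6

Under SRS without replacement, Var(ȳ) = (1 − f)·s²/n with f = n/N = 123/1077 = 0.11420613.
Var(ȳ) = (1 − 0.11420613)·176600000/123 = 0.88579387·1.4357724 × 10^6 = 1.2717984 × 10^6.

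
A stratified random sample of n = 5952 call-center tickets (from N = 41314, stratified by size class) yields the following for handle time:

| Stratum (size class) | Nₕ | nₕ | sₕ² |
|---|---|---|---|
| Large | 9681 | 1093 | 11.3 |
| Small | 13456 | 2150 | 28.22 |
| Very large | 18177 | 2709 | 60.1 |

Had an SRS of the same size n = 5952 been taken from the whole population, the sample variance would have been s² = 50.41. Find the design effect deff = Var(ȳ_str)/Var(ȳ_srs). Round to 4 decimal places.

0.7350

Var(ȳ_str) = Σ Wₕ²(1−fₕ)sₕ²/nₕ with Wₕ = Nₕ/41314:
  Large: (9681/41314)²·(1−1093/9681)·11.3/1093 = 5.0358878 × 10^-4
  Small: (13456/41314)²·(1−2150/13456)·28.22/2150 = 0.0011699007
  Very large: (18177/41314)²·(1−2709/18177)·60.1/2709 = 0.0036544948
  → Var(ȳ_str) = 0.0053279843.
Var(ȳ_srs) = (1 − 5952/41314)·50.41/5952 = 0.0072492545.
deff = 0.0053279843 / 0.0072492545 = 0.7350.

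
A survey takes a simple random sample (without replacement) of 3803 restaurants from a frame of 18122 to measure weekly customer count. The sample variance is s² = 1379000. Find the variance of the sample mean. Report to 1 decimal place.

Under SRS without replacement, Var(ȳ) = (1 − f)·s²/n with f = n/N = 3803/18122 = 0.20985542.
Var(ȳ) = (1 − 0.20985542)·1379000/3803 = 0.79014458·362.60847 = 286.51311.

286.5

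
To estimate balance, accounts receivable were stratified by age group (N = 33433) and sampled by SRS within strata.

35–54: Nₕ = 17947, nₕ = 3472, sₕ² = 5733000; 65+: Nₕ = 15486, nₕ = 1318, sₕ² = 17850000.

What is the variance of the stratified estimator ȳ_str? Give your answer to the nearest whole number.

3042

Var(ȳ_str) = Σₕ Wₕ²(1 − fₕ)sₕ²/nₕ with Wₕ = Nₕ/N, N = 33433.
35–54: Wₕ = 0.53680495; term = 0.53680495²·(1 − 0.19345852)·5733000/3472 = 383.762.
65+: Wₕ = 0.46319505; term = 0.46319505²·(1 − 0.08510913)·17850000/1318 = 2658.3975.
Sum = 3042.1595.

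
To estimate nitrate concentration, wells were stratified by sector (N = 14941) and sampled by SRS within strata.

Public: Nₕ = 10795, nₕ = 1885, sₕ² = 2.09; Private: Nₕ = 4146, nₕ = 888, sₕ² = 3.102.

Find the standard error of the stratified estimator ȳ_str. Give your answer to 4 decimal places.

Var(ȳ_str) = Σₕ Wₕ²(1 − fₕ)sₕ²/nₕ with Wₕ = Nₕ/N, N = 14941.
Public: Wₕ = 0.72250853; term = 0.72250853²·(1 − 0.17461788)·2.09/1885 = 4.7772278 × 10^-4.
Private: Wₕ = 0.27749147; term = 0.27749147²·(1 − 0.21418234)·3.102/888 = 2.1137318 × 10^-4.
Sum = 6.8909596 × 10^-4.
SE = √(6.8909596 × 10^-4) = 0.0263.

0.0263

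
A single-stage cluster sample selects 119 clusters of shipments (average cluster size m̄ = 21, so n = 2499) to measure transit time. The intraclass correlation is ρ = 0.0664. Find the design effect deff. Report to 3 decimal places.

deff = 1 + (21 − 1)·0.0664 = 1 + 1.328 = 2.328.

2.328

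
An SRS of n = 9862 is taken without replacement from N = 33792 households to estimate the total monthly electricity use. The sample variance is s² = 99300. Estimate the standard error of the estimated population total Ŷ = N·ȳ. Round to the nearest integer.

Var(Ŷ) = N²·Var(ȳ) = N²·(1 − n/N)·s²/n.
f = 9862/33792 = 0.29184422; Var(ȳ) = 0.70815578·99300/9862 = 7.1303862.
Var(Ŷ) = 33792² · 7.1303862 = 8.1421828 × 10^9.
SE(Ŷ) = √(8.1421828 × 10^9) = 90234.

90234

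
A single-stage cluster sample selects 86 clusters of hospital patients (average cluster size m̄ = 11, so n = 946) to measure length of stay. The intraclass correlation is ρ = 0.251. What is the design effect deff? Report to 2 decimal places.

deff = 1 + (11 − 1)·0.251 = 1 + 2.51 = 3.51.

3.51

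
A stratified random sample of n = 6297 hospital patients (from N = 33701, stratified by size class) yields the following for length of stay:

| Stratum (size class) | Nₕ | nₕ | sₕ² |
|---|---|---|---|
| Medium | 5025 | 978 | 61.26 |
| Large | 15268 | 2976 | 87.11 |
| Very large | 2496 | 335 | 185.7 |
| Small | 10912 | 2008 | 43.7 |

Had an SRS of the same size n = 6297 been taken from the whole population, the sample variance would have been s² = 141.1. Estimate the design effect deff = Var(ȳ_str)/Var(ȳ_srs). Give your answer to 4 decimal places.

0.5737

Var(ȳ_str) = Σ Wₕ²(1−fₕ)sₕ²/nₕ with Wₕ = Nₕ/33701:
  Medium: (5025/33701)²·(1−978/5025)·61.26/978 = 0.0011215582
  Large: (15268/33701)²·(1−2976/15268)·87.11/2976 = 0.0048367564
  Very large: (2496/33701)²·(1−335/2496)·185.7/335 = 0.0026325757
  Small: (10912/33701)²·(1−2008/10912)·43.7/2008 = 0.0018617513
  → Var(ȳ_str) = 0.010452642.
Var(ȳ_srs) = (1 − 6297/33701)·141.1/6297 = 0.018220676.
deff = 0.010452642 / 0.018220676 = 0.5737.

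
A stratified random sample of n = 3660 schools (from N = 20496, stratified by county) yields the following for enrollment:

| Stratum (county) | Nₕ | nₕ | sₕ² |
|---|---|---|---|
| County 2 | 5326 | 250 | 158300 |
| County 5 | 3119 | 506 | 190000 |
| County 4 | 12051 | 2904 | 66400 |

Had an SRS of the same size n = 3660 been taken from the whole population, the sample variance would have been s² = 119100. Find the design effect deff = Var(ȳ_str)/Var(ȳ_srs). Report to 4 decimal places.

2.0215

Var(ȳ_str) = Σ Wₕ²(1−fₕ)sₕ²/nₕ with Wₕ = Nₕ/20496:
  County 2: (5326/20496)²·(1−250/5326)·158300/250 = 40.749798
  County 5: (3119/20496)²·(1−506/3119)·190000/506 = 7.2848337
  County 4: (12051/20496)²·(1−2904/12051)·66400/2904 = 5.9997756
  → Var(ȳ_str) = 54.034407.
Var(ȳ_srs) = (1 − 3660/20496)·119100/3660 = 26.730094.
deff = 54.034407 / 26.730094 = 2.0215.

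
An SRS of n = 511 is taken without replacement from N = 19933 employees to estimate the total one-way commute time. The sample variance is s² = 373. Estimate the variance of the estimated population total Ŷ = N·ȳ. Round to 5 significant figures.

2.8259 × 10^8

Var(Ŷ) = N²·Var(ȳ) = N²·(1 − n/N)·s²/n.
f = 511/19933 = 0.02563588; Var(ȳ) = 0.97436412·373/511 = 0.7112286.
Var(Ŷ) = 19933² · 0.7112286 = 2.8258854 × 10^8.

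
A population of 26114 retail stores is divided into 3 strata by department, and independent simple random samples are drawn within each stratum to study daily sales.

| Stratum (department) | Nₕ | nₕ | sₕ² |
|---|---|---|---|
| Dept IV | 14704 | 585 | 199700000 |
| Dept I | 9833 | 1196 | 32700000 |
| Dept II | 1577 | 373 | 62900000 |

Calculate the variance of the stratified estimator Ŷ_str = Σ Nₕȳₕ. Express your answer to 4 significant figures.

7.351 × 10^13

Var(Ŷ_str) = Σₕ Nₕ²(1 − fₕ)sₕ²/nₕ.
Dept IV: 14704²·(1 − 585/14704)·199700000/585 = 7.0869869 × 10^13.
Dept I: 9833²·(1 − 1196/9833)·32700000/1196 = 2.3220177 × 10^12.
Dept II: 1577²·(1 − 373/1577)·62900000/373 = 3.2018427 × 10^11.
Sum = 7.3512071 × 10^13.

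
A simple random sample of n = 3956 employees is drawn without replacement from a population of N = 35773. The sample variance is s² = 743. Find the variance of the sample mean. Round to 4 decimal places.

Under SRS without replacement, Var(ȳ) = (1 − f)·s²/n with f = n/N = 3956/35773 = 0.11058620.
Var(ȳ) = (1 − 0.11058620)·743/3956 = 0.88941380·0.18781598 = 0.16704612.

0.1670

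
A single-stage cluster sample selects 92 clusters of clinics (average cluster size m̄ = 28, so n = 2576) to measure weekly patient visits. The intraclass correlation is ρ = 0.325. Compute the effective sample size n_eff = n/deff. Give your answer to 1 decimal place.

263.5

deff = 1 + (28 − 1)·0.325 = 1 + 8.775 = 9.775.
n_eff = 2576 / 9.775 = 263.5.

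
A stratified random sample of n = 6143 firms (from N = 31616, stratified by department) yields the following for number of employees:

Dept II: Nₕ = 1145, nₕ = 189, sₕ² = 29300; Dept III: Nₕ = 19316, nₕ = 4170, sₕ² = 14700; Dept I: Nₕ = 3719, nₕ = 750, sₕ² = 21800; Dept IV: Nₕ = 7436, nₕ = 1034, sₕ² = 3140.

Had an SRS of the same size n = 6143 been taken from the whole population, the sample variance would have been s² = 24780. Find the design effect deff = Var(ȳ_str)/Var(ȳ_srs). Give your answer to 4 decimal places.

Var(ȳ_str) = Σ Wₕ²(1−fₕ)sₕ²/nₕ with Wₕ = Nₕ/31616:
  Dept II: (1145/31616)²·(1−189/1145)·29300/189 = 0.16976781
  Dept III: (19316/31616)²·(1−4170/19316)·14700/4170 = 1.0317693
  Dept I: (3719/31616)²·(1−750/3719)·21800/750 = 0.32108333
  Dept IV: (7436/31616)²·(1−1034/7436)·3140/1034 = 0.14462731
  → Var(ȳ_str) = 1.6672478.
Var(ȳ_srs) = (1 − 6143/31616)·24780/6143 = 3.2500793.
deff = 1.6672478 / 3.2500793 = 0.5130.

0.5130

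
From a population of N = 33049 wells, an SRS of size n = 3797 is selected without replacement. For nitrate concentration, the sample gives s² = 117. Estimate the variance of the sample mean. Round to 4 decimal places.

Under SRS without replacement, Var(ȳ) = (1 − f)·s²/n with f = n/N = 3797/33049 = 0.11489001.
Var(ȳ) = (1 − 0.11489001)·117/3797 = 0.88510999·0.0308138 = 0.027273602.

0.0273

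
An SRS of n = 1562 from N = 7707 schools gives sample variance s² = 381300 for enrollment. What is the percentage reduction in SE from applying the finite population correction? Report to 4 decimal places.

10.7068

f = n/N = 1562/7707 = 0.20267289.
SE_no-fpc = √(s²/n) = 15.624024; SE_fpc = √((1−f)s²/n) = 13.951187.
Ratio = √(1−f) = 0.89293175. Reduction = 100·(1 − 0.89293175) = 10.7068%.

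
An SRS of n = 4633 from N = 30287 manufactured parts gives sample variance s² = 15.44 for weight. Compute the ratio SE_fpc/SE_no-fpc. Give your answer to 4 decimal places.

f = n/N = 4633/30287 = 0.15296992.
SE_no-fpc = √(s²/n) = 0.057728796; SE_fpc = √((1−f)s²/n) = 0.053130257.
Ratio = √(1−f) = 0.92034237.

0.9203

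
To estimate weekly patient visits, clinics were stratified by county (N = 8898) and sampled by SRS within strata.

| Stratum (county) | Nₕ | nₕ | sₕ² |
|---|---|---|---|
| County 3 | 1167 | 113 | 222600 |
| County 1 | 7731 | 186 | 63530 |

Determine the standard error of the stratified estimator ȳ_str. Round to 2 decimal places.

Var(ȳ_str) = Σₕ Wₕ²(1 − fₕ)sₕ²/nₕ with Wₕ = Nₕ/N, N = 8898.
County 3: Wₕ = 0.13115307; term = 0.13115307²·(1 − 0.09682948)·222600/113 = 30.603661.
County 1: Wₕ = 0.86884693; term = 0.86884693²·(1 − 0.02405898)·63530/186 = 251.63788.
Sum = 282.24154.
SE = √(282.24154) = 16.80.

16.80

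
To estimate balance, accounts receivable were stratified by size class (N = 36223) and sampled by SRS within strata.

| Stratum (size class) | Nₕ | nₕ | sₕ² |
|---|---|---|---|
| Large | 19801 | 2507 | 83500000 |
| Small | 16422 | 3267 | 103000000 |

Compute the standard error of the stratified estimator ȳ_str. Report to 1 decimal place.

Var(ȳ_str) = Σₕ Wₕ²(1 − fₕ)sₕ²/nₕ with Wₕ = Nₕ/N, N = 36223.
Large: Wₕ = 0.54664164; term = 0.54664164²·(1 − 0.12660977)·83500000/2507 = 8692.5238.
Small: Wₕ = 0.45335836; term = 0.45335836²·(1 − 0.19894045)·103000000/3267 = 5190.8223.
Sum = 13883.346.
SE = √(13883.346) = 117.8.

117.8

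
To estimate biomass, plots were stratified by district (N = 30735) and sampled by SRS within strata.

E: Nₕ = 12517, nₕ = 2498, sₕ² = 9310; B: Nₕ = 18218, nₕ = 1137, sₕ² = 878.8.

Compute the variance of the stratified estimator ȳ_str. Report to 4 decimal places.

Var(ȳ_str) = Σₕ Wₕ²(1 − fₕ)sₕ²/nₕ with Wₕ = Nₕ/N, N = 30735.
E: Wₕ = 0.40725557; term = 0.40725557²·(1 − 0.19956859)·9310/2498 = 0.49478376.
B: Wₕ = 0.59274443; term = 0.59274443²·(1 − 0.06241080)·878.8/1137 = 0.25461099.
Sum = 0.74939475.

0.7494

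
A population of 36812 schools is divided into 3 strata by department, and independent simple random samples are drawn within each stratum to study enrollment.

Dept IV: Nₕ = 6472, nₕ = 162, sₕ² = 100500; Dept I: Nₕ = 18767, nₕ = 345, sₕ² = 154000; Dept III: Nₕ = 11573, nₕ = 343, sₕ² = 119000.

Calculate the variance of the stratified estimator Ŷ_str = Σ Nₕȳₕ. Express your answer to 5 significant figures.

Var(Ŷ_str) = Σₕ Nₕ²(1 − fₕ)sₕ²/nₕ.
Dept IV: 6472²·(1 − 162/6472)·100500/162 = 2.5334884 × 10^10.
Dept I: 18767²·(1 − 345/18767)·154000/345 = 1.5432392 × 10^11.
Dept III: 11573²·(1 − 343/11573)·119000/343 = 4.5089825 × 10^10.
Sum = 2.2474863 × 10^11.

2.2475 × 10^11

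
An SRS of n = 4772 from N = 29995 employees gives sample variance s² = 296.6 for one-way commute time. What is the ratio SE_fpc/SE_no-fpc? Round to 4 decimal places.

f = n/N = 4772/29995 = 0.15909318.
SE_no-fpc = √(s²/n) = 0.24930751; SE_fpc = √((1−f)s²/n) = 0.22861741.
Ratio = √(1−f) = 0.91700972.

0.9170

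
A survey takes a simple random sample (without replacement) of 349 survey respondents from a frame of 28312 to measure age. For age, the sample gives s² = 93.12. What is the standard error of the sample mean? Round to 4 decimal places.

Under SRS without replacement, Var(ȳ) = (1 − f)·s²/n with f = n/N = 349/28312 = 0.01232693.
Var(ȳ) = (1 − 0.01232693)·93.12/349 = 0.98767307·0.26681948 = 0.26353042.
SE(ȳ) = √(0.26353042) = 0.5134.

0.5134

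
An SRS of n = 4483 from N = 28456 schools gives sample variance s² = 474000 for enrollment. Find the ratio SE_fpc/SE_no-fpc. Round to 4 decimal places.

0.9179

f = n/N = 4483/28456 = 0.15754147.
SE_no-fpc = √(s²/n) = 10.282644; SE_fpc = √((1−f)s²/n) = 9.4379803.
Ratio = √(1−f) = 0.91785540.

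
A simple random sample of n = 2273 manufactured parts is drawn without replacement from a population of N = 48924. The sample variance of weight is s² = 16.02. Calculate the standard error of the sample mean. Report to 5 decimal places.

0.08198

Under SRS without replacement, Var(ȳ) = (1 − f)·s²/n with f = n/N = 2273/48924 = 0.04645982.
Var(ȳ) = (1 − 0.04645982)·16.02/2273 = 0.95354018·0.0070479542 = 0.0067205076.
SE(ȳ) = √(0.0067205076) = 0.08198.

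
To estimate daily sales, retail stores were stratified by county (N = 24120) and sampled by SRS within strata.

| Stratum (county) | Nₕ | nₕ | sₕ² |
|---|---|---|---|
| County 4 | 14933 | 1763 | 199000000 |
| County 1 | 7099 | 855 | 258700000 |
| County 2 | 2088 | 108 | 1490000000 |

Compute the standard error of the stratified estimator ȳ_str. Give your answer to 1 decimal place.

399.1

Var(ȳ_str) = Σₕ Wₕ²(1 − fₕ)sₕ²/nₕ with Wₕ = Nₕ/N, N = 24120.
County 4: Wₕ = 0.61911277; term = 0.61911277²·(1 − 0.11806067)·199000000/1763 = 38157.42.
County 1: Wₕ = 0.29432007; term = 0.29432007²·(1 − 0.12043950)·258700000/855 = 23053.442.
County 2: Wₕ = 0.08656716; term = 0.08656716²·(1 − 0.05172414)·1490000000/108 = 98040.065.
Sum = 159250.93.
SE = √(159250.93) = 399.1.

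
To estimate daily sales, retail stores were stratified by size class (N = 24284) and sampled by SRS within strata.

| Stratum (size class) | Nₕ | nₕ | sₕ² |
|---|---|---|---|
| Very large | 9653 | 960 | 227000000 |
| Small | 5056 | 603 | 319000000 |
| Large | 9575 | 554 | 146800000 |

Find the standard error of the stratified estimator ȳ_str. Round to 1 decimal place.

304.4

Var(ȳ_str) = Σₕ Wₕ²(1 − fₕ)sₕ²/nₕ with Wₕ = Nₕ/N, N = 24284.
Very large: Wₕ = 0.39750453; term = 0.39750453²·(1 − 0.09945095)·227000000/960 = 33646.986.
Small: Wₕ = 0.20820293; term = 0.20820293²·(1 − 0.11926424)·319000000/603 = 20197.271.
Large: Wₕ = 0.39429254; term = 0.39429254²·(1 − 0.05785901)·146800000/554 = 38812.294.
Sum = 92656.551.
SE = √(92656.551) = 304.4.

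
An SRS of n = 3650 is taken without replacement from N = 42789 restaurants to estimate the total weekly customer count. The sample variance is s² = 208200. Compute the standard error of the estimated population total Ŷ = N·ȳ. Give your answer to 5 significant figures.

Var(Ŷ) = N²·Var(ȳ) = N²·(1 − n/N)·s²/n.
f = 3650/42789 = 0.08530230; Var(ȳ) = 0.91469770·208200/3650 = 52.175359.
Var(Ŷ) = 42789² · 52.175359 = 9.5527788 × 10^10.
SE(Ŷ) = √(9.5527788 × 10^10) = 309080.

309080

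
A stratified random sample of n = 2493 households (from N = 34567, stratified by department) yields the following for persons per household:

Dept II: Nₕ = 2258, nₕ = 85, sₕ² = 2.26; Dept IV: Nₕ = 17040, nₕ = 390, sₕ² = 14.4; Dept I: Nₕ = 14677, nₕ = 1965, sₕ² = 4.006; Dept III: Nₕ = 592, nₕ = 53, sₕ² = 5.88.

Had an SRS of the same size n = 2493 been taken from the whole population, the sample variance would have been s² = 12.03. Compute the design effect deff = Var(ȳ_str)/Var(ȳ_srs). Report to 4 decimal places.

Var(ȳ_str) = Σ Wₕ²(1−fₕ)sₕ²/nₕ with Wₕ = Nₕ/34567:
  Dept II: (2258/34567)²·(1−85/2258)·2.26/85 = 1.0918169 × 10^-4
  Dept IV: (17040/34567)²·(1−390/17040)·14.4/390 = 0.0087671479
  Dept I: (14677/34567)²·(1−1965/14677)·4.006/1965 = 3.1832899 × 10^-4
  Dept III: (592/34567)²·(1−53/592)·5.88/53 = 2.9627059 × 10^-5
  → Var(ȳ_str) = 0.0092242856.
Var(ȳ_srs) = (1 − 2493/34567)·12.03/2493 = 0.0044774916.
deff = 0.0092242856 / 0.0044774916 = 2.0601.

2.0601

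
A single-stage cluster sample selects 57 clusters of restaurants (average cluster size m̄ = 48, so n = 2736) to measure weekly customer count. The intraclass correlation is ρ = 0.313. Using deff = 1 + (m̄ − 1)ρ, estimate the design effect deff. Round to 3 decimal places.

deff = 1 + (48 − 1)·0.313 = 1 + 14.711 = 15.711.

15.711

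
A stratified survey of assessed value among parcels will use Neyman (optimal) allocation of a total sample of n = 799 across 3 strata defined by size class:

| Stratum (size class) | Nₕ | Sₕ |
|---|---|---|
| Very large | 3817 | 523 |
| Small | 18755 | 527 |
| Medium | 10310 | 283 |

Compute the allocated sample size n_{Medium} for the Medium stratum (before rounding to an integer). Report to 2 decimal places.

157.54

Neyman allocation: nₕ = n·NₕSₕ / Σⱼ NⱼSⱼ.
Σ NⱼSⱼ = 3817·523 + 18755·527 + 10310·283 = 1.4797906 × 10^7.
n_{Medium} = 799·10310·283 / (1.4797906 × 10^7) = 157.54.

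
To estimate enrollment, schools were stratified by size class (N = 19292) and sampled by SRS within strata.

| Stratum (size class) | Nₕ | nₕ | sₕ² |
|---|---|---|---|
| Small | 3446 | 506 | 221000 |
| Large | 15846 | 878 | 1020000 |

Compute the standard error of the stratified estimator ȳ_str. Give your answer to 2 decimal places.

27.43

Var(ȳ_str) = Σₕ Wₕ²(1 − fₕ)sₕ²/nₕ with Wₕ = Nₕ/N, N = 19292.
Small: Wₕ = 0.17862326; term = 0.17862326²·(1 − 0.14683691)·221000/506 = 11.889124.
Large: Wₕ = 0.82137674; term = 0.82137674²·(1 − 0.05540830)·1020000/878 = 740.34573.
Sum = 752.23485.
SE = √(752.23485) = 27.43.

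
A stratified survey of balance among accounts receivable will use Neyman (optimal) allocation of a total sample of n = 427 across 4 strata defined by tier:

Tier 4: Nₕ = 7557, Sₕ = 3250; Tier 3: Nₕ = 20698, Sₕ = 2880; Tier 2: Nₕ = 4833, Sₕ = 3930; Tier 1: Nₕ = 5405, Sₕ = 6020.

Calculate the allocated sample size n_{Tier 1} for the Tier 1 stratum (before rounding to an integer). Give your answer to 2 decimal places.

Neyman allocation: nₕ = n·NₕSₕ / Σⱼ NⱼSⱼ.
Σ NⱼSⱼ = 7557·3250 + 20698·2880 + 4833·3930 + 5405·6020 = 1.3570228 × 10^8.
n_{Tier 1} = 427·5405·6020 / (1.3570228 × 10^8) = 102.38.

102.38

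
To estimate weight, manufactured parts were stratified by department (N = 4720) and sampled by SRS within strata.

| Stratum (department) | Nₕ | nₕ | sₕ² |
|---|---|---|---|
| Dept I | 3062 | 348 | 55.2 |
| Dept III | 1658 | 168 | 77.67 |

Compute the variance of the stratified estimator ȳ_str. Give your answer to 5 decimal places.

0.11043

Var(ȳ_str) = Σₕ Wₕ²(1 − fₕ)sₕ²/nₕ with Wₕ = Nₕ/N, N = 4720.
Dept I: Wₕ = 0.64872881; term = 0.64872881²·(1 − 0.11365121)·55.2/348 = 0.059168542.
Dept III: Wₕ = 0.35127119; term = 0.35127119²·(1 − 0.10132690)·77.67/168 = 0.051266164.
Sum = 0.11043471.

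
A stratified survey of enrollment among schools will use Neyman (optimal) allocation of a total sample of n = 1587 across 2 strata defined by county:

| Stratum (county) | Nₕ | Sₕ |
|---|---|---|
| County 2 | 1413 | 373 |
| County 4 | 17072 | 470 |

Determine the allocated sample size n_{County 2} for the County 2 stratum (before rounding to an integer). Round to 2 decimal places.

97.82

Neyman allocation: nₕ = n·NₕSₕ / Σⱼ NⱼSⱼ.
Σ NⱼSⱼ = 1413·373 + 17072·470 = 8.550889 × 10^6.
n_{County 2} = 1587·1413·373 / (8.550889 × 10^6) = 97.82.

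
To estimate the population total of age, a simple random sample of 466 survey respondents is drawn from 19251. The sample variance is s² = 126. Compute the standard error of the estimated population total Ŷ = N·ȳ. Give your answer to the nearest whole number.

9888

Var(Ŷ) = N²·Var(ȳ) = N²·(1 − n/N)·s²/n.
f = 466/19251 = 0.02420653; Var(ȳ) = 0.97579347·126/466 = 0.26384115.
Var(Ŷ) = 19251² · 0.26384115 = 9.7779794 × 10^7.
SE(Ŷ) = √(9.7779794 × 10^7) = 9888.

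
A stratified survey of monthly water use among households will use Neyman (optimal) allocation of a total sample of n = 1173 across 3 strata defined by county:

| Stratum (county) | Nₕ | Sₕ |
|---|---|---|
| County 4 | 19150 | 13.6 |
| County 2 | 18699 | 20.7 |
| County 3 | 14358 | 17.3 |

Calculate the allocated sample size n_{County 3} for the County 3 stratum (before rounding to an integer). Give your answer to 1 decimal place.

Neyman allocation: nₕ = n·NₕSₕ / Σⱼ NⱼSⱼ.
Σ NⱼSⱼ = 19150·13.6 + 18699·20.7 + 14358·17.3 = 895902.7.
n_{County 3} = 1173·14358·17.3 / 895902.7 = 325.2.

325.2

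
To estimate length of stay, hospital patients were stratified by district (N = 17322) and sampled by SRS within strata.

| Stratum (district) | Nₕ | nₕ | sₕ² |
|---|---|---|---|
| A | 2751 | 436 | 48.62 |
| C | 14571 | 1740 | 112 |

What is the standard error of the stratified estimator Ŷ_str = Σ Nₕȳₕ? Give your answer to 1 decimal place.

Var(Ŷ_str) = Σₕ Nₕ²(1 − fₕ)sₕ²/nₕ.
A: 2751²·(1 − 436/2751)·48.62/436 = 710182.64.
C: 14571²·(1 − 1740/14571)·112/1740 = 1.2034239 × 10^7.
Sum = 1.2744422 × 10^7.
SE = √(1.2744422 × 10^7) = 3569.9.

3569.9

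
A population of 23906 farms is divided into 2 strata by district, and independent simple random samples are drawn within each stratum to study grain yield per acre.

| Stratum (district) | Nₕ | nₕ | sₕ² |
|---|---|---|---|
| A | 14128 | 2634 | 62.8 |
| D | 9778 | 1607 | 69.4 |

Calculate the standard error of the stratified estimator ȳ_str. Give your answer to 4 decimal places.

Var(ȳ_str) = Σₕ Wₕ²(1 − fₕ)sₕ²/nₕ with Wₕ = Nₕ/N, N = 23906.
A: Wₕ = 0.59098134; term = 0.59098134²·(1 − 0.18643828)·62.8/2634 = 0.0067745729.
D: Wₕ = 0.40901866; term = 0.40901866²·(1 − 0.16434854)·69.4/1607 = 0.0060374703.
Sum = 0.012812043.
SE = √(0.012812043) = 0.1132.

0.1132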